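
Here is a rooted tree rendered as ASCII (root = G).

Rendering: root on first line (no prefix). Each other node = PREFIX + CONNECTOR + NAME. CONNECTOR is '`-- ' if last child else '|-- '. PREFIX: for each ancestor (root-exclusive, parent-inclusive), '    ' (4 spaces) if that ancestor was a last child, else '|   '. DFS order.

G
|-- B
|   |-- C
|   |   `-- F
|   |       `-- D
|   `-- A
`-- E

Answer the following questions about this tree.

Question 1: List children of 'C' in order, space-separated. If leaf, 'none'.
Node C's children (from adjacency): F

Answer: F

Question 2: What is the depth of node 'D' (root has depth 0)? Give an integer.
Answer: 4

Derivation:
Path from root to D: G -> B -> C -> F -> D
Depth = number of edges = 4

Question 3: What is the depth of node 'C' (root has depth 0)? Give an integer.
Path from root to C: G -> B -> C
Depth = number of edges = 2

Answer: 2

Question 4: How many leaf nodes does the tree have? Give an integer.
Answer: 3

Derivation:
Leaves (nodes with no children): A, D, E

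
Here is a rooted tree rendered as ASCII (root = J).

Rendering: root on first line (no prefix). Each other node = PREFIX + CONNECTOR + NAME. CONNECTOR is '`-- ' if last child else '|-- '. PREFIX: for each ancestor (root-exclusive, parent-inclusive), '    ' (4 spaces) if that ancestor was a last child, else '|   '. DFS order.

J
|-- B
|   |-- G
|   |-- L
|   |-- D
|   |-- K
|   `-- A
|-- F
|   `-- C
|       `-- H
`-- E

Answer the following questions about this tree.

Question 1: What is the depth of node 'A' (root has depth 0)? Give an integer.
Answer: 2

Derivation:
Path from root to A: J -> B -> A
Depth = number of edges = 2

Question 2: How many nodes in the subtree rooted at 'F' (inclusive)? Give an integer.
Answer: 3

Derivation:
Subtree rooted at F contains: C, F, H
Count = 3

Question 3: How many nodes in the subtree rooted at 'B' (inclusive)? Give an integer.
Answer: 6

Derivation:
Subtree rooted at B contains: A, B, D, G, K, L
Count = 6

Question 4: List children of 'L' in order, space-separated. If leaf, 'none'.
Answer: none

Derivation:
Node L's children (from adjacency): (leaf)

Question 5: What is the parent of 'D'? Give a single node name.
Scan adjacency: D appears as child of B

Answer: B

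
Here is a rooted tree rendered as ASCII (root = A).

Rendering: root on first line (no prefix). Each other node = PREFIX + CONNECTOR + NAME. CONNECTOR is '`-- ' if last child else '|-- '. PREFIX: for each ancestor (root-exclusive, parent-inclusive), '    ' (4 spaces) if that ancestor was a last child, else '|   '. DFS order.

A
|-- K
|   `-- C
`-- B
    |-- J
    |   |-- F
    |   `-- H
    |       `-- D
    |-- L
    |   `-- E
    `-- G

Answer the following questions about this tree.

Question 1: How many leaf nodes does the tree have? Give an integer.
Leaves (nodes with no children): C, D, E, F, G

Answer: 5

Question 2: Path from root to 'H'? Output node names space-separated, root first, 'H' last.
Answer: A B J H

Derivation:
Walk down from root: A -> B -> J -> H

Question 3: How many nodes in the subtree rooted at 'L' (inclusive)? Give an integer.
Answer: 2

Derivation:
Subtree rooted at L contains: E, L
Count = 2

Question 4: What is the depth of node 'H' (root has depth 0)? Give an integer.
Answer: 3

Derivation:
Path from root to H: A -> B -> J -> H
Depth = number of edges = 3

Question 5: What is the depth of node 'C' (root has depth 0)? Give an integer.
Answer: 2

Derivation:
Path from root to C: A -> K -> C
Depth = number of edges = 2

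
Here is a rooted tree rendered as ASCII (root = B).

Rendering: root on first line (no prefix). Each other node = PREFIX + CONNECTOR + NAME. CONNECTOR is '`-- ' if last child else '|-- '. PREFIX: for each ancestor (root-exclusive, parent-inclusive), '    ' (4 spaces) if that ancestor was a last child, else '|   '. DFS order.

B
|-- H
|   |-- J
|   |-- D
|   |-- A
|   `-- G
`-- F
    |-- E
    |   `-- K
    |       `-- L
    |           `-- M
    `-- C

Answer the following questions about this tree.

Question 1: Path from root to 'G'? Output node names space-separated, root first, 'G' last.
Answer: B H G

Derivation:
Walk down from root: B -> H -> G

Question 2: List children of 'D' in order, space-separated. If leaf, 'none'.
Answer: none

Derivation:
Node D's children (from adjacency): (leaf)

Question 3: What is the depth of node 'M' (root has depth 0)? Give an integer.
Answer: 5

Derivation:
Path from root to M: B -> F -> E -> K -> L -> M
Depth = number of edges = 5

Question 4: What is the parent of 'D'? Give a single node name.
Answer: H

Derivation:
Scan adjacency: D appears as child of H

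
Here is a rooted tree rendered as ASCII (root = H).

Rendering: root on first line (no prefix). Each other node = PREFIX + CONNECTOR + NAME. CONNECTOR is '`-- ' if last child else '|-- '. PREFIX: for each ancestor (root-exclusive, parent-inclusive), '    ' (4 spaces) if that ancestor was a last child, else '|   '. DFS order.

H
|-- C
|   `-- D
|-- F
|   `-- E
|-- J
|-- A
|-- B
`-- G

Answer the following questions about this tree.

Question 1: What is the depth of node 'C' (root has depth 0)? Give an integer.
Path from root to C: H -> C
Depth = number of edges = 1

Answer: 1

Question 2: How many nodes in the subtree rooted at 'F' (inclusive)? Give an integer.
Answer: 2

Derivation:
Subtree rooted at F contains: E, F
Count = 2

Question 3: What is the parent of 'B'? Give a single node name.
Answer: H

Derivation:
Scan adjacency: B appears as child of H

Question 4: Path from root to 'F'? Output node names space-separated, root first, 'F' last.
Answer: H F

Derivation:
Walk down from root: H -> F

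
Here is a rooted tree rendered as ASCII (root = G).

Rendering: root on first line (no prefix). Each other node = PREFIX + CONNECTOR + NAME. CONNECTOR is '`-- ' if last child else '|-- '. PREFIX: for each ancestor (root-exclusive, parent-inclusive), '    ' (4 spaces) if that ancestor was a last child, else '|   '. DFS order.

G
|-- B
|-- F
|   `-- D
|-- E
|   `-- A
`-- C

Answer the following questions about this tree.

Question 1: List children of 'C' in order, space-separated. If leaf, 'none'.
Node C's children (from adjacency): (leaf)

Answer: none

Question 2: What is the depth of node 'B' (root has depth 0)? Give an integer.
Path from root to B: G -> B
Depth = number of edges = 1

Answer: 1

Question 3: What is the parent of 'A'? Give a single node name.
Scan adjacency: A appears as child of E

Answer: E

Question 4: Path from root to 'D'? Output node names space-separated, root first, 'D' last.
Walk down from root: G -> F -> D

Answer: G F D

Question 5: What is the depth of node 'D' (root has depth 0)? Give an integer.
Path from root to D: G -> F -> D
Depth = number of edges = 2

Answer: 2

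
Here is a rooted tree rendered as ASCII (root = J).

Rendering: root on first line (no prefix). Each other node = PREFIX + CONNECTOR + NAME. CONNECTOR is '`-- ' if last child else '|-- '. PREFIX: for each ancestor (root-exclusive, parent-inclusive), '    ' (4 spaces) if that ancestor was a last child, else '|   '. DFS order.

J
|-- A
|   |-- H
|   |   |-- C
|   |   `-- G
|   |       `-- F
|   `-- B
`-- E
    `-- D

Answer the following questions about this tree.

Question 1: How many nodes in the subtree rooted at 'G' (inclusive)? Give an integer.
Answer: 2

Derivation:
Subtree rooted at G contains: F, G
Count = 2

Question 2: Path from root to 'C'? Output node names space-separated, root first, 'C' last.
Walk down from root: J -> A -> H -> C

Answer: J A H C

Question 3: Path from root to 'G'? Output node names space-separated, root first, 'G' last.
Walk down from root: J -> A -> H -> G

Answer: J A H G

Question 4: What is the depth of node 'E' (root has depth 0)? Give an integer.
Answer: 1

Derivation:
Path from root to E: J -> E
Depth = number of edges = 1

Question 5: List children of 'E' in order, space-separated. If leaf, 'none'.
Node E's children (from adjacency): D

Answer: D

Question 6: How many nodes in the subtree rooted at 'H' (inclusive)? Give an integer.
Answer: 4

Derivation:
Subtree rooted at H contains: C, F, G, H
Count = 4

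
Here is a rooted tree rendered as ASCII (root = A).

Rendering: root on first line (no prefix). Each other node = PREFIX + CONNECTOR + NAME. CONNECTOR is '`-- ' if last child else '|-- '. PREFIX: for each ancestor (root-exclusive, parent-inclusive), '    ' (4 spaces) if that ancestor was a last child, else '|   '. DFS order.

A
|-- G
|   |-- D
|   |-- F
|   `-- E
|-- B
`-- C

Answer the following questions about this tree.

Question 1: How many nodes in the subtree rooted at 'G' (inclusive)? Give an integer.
Answer: 4

Derivation:
Subtree rooted at G contains: D, E, F, G
Count = 4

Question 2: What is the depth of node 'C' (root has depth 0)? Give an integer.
Path from root to C: A -> C
Depth = number of edges = 1

Answer: 1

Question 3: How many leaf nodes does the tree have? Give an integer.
Leaves (nodes with no children): B, C, D, E, F

Answer: 5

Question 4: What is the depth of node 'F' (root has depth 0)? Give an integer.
Answer: 2

Derivation:
Path from root to F: A -> G -> F
Depth = number of edges = 2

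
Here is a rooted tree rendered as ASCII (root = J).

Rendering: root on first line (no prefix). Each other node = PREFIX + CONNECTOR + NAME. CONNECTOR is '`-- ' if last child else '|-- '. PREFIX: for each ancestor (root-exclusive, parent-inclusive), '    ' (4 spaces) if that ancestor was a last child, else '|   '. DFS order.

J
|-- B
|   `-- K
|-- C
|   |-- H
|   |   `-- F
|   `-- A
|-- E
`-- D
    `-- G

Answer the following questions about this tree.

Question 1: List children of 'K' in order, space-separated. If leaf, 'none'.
Node K's children (from adjacency): (leaf)

Answer: none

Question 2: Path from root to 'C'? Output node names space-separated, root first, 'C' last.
Walk down from root: J -> C

Answer: J C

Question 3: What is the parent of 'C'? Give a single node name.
Answer: J

Derivation:
Scan adjacency: C appears as child of J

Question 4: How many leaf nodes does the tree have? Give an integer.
Answer: 5

Derivation:
Leaves (nodes with no children): A, E, F, G, K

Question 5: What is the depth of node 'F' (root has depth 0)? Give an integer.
Answer: 3

Derivation:
Path from root to F: J -> C -> H -> F
Depth = number of edges = 3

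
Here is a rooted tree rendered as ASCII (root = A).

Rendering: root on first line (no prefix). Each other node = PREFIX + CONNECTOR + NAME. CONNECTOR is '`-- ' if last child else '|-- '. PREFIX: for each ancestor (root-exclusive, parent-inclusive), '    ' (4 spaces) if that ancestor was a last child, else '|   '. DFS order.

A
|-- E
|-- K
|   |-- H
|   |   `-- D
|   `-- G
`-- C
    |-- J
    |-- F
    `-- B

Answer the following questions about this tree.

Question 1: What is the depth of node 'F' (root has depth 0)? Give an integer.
Answer: 2

Derivation:
Path from root to F: A -> C -> F
Depth = number of edges = 2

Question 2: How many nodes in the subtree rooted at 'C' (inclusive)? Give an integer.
Subtree rooted at C contains: B, C, F, J
Count = 4

Answer: 4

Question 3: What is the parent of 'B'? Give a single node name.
Answer: C

Derivation:
Scan adjacency: B appears as child of C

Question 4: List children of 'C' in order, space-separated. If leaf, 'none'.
Node C's children (from adjacency): J, F, B

Answer: J F B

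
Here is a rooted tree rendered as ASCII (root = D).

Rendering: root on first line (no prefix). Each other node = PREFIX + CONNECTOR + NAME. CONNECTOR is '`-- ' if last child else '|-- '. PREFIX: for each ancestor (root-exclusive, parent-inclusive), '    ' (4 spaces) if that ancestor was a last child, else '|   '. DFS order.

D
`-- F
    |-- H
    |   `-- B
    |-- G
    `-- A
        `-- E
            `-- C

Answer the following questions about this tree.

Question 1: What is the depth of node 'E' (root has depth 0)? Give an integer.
Path from root to E: D -> F -> A -> E
Depth = number of edges = 3

Answer: 3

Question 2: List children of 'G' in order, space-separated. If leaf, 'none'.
Answer: none

Derivation:
Node G's children (from adjacency): (leaf)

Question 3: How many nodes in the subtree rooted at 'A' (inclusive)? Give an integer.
Subtree rooted at A contains: A, C, E
Count = 3

Answer: 3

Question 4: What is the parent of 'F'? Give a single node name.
Scan adjacency: F appears as child of D

Answer: D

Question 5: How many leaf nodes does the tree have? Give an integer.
Leaves (nodes with no children): B, C, G

Answer: 3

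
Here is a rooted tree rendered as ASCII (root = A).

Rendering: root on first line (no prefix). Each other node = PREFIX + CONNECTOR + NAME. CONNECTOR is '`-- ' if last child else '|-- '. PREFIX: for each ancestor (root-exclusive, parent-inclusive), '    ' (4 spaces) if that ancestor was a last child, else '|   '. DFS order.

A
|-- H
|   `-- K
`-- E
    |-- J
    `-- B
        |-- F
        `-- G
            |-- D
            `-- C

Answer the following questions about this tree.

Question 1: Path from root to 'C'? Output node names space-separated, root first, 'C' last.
Walk down from root: A -> E -> B -> G -> C

Answer: A E B G C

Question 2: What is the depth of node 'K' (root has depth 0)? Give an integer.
Answer: 2

Derivation:
Path from root to K: A -> H -> K
Depth = number of edges = 2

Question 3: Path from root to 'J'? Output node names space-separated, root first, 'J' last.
Walk down from root: A -> E -> J

Answer: A E J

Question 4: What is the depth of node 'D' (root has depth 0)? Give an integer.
Path from root to D: A -> E -> B -> G -> D
Depth = number of edges = 4

Answer: 4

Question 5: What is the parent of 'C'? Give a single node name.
Scan adjacency: C appears as child of G

Answer: G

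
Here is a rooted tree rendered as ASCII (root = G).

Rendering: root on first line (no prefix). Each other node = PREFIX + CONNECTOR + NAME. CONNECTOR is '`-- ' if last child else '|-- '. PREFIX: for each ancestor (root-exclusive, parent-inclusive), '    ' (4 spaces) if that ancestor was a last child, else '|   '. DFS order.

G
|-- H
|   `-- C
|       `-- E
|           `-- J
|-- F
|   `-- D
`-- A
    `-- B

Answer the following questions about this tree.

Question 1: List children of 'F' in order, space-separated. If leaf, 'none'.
Answer: D

Derivation:
Node F's children (from adjacency): D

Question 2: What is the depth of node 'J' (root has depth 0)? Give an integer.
Path from root to J: G -> H -> C -> E -> J
Depth = number of edges = 4

Answer: 4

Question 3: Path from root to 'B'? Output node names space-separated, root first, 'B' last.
Answer: G A B

Derivation:
Walk down from root: G -> A -> B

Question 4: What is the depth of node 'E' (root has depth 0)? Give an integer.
Path from root to E: G -> H -> C -> E
Depth = number of edges = 3

Answer: 3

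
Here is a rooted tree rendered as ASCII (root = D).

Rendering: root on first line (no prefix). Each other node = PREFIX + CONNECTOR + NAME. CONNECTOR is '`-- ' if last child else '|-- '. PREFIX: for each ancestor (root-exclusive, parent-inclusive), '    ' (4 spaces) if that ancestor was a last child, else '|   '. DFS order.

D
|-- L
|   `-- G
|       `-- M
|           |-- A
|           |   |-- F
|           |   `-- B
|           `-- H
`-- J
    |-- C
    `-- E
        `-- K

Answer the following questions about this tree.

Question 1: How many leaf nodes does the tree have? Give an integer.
Answer: 5

Derivation:
Leaves (nodes with no children): B, C, F, H, K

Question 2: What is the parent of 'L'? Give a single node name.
Scan adjacency: L appears as child of D

Answer: D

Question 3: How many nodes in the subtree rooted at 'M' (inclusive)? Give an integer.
Answer: 5

Derivation:
Subtree rooted at M contains: A, B, F, H, M
Count = 5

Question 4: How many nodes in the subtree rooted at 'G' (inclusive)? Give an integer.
Subtree rooted at G contains: A, B, F, G, H, M
Count = 6

Answer: 6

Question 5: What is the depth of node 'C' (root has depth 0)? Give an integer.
Path from root to C: D -> J -> C
Depth = number of edges = 2

Answer: 2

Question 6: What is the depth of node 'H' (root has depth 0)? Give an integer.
Answer: 4

Derivation:
Path from root to H: D -> L -> G -> M -> H
Depth = number of edges = 4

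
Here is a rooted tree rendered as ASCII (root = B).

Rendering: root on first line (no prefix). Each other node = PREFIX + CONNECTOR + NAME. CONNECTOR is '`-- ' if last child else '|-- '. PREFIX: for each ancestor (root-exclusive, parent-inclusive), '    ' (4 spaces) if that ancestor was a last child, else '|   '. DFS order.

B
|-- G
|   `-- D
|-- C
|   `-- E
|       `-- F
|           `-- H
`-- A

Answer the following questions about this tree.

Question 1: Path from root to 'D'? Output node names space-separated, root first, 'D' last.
Walk down from root: B -> G -> D

Answer: B G D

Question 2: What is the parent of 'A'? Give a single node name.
Answer: B

Derivation:
Scan adjacency: A appears as child of B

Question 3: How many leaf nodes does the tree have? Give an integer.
Answer: 3

Derivation:
Leaves (nodes with no children): A, D, H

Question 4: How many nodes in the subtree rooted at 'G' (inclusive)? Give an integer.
Answer: 2

Derivation:
Subtree rooted at G contains: D, G
Count = 2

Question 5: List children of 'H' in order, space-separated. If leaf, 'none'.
Answer: none

Derivation:
Node H's children (from adjacency): (leaf)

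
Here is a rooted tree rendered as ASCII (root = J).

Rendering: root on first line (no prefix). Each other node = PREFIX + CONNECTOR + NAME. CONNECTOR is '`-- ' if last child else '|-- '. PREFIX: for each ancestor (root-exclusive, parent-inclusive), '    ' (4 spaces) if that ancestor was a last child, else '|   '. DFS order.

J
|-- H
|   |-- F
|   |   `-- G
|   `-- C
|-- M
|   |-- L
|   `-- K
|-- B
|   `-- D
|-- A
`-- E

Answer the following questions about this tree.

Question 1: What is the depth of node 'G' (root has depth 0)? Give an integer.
Answer: 3

Derivation:
Path from root to G: J -> H -> F -> G
Depth = number of edges = 3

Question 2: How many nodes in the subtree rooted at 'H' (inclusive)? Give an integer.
Answer: 4

Derivation:
Subtree rooted at H contains: C, F, G, H
Count = 4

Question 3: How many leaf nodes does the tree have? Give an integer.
Answer: 7

Derivation:
Leaves (nodes with no children): A, C, D, E, G, K, L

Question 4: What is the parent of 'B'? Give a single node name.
Answer: J

Derivation:
Scan adjacency: B appears as child of J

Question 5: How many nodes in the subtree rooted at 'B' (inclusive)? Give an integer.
Answer: 2

Derivation:
Subtree rooted at B contains: B, D
Count = 2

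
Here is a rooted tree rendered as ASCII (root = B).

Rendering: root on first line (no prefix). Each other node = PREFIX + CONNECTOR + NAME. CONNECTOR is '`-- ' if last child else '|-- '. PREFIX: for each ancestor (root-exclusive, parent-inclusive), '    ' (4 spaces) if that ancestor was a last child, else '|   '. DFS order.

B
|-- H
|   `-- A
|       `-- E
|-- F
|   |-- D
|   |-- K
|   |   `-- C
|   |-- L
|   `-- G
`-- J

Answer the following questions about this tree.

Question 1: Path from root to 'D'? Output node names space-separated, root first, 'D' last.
Walk down from root: B -> F -> D

Answer: B F D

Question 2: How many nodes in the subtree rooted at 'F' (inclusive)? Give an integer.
Subtree rooted at F contains: C, D, F, G, K, L
Count = 6

Answer: 6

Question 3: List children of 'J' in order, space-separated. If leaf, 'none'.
Node J's children (from adjacency): (leaf)

Answer: none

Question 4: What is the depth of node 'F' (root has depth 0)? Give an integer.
Path from root to F: B -> F
Depth = number of edges = 1

Answer: 1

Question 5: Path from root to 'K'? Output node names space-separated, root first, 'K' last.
Answer: B F K

Derivation:
Walk down from root: B -> F -> K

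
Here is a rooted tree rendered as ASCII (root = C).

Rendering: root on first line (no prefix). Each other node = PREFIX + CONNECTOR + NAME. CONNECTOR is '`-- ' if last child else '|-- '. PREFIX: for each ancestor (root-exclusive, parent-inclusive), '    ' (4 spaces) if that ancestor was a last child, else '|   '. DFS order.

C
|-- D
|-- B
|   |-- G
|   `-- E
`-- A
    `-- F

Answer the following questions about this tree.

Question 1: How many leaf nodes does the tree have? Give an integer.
Leaves (nodes with no children): D, E, F, G

Answer: 4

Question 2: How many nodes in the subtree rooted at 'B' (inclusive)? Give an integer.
Answer: 3

Derivation:
Subtree rooted at B contains: B, E, G
Count = 3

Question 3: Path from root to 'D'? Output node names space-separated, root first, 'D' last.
Answer: C D

Derivation:
Walk down from root: C -> D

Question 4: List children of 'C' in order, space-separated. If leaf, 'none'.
Answer: D B A

Derivation:
Node C's children (from adjacency): D, B, A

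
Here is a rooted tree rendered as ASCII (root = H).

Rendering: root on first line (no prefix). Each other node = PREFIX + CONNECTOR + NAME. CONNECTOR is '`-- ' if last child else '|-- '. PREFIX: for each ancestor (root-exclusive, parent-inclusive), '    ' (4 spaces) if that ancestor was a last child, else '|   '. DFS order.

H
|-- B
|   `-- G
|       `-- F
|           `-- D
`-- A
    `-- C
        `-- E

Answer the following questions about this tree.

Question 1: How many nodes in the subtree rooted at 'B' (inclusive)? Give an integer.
Subtree rooted at B contains: B, D, F, G
Count = 4

Answer: 4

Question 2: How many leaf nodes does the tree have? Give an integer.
Answer: 2

Derivation:
Leaves (nodes with no children): D, E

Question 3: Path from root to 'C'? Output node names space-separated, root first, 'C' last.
Answer: H A C

Derivation:
Walk down from root: H -> A -> C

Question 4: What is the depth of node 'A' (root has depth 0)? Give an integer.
Answer: 1

Derivation:
Path from root to A: H -> A
Depth = number of edges = 1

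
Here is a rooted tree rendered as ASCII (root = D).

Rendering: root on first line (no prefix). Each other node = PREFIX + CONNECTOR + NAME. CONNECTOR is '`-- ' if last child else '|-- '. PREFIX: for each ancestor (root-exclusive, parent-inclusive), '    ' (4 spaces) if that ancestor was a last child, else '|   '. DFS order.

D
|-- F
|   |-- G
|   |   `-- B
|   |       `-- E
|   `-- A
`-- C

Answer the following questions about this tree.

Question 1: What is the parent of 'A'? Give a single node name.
Scan adjacency: A appears as child of F

Answer: F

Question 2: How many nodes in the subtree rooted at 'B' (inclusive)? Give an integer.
Answer: 2

Derivation:
Subtree rooted at B contains: B, E
Count = 2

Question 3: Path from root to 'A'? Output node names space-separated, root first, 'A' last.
Walk down from root: D -> F -> A

Answer: D F A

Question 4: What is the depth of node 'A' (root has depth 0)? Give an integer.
Answer: 2

Derivation:
Path from root to A: D -> F -> A
Depth = number of edges = 2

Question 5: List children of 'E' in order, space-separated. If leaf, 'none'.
Node E's children (from adjacency): (leaf)

Answer: none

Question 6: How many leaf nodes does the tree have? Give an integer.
Leaves (nodes with no children): A, C, E

Answer: 3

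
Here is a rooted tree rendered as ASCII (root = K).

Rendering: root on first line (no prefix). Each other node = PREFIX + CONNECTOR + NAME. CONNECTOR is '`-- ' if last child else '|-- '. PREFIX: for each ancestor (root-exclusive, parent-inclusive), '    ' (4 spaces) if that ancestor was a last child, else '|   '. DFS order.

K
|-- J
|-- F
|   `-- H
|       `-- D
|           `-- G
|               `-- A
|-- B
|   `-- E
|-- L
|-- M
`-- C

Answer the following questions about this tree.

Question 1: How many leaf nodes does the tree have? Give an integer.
Leaves (nodes with no children): A, C, E, J, L, M

Answer: 6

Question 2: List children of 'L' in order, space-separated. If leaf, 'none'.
Node L's children (from adjacency): (leaf)

Answer: none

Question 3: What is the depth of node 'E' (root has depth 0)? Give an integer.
Answer: 2

Derivation:
Path from root to E: K -> B -> E
Depth = number of edges = 2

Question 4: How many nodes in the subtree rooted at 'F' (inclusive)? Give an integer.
Subtree rooted at F contains: A, D, F, G, H
Count = 5

Answer: 5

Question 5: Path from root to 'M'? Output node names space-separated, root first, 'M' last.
Walk down from root: K -> M

Answer: K M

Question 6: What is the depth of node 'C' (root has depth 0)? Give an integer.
Answer: 1

Derivation:
Path from root to C: K -> C
Depth = number of edges = 1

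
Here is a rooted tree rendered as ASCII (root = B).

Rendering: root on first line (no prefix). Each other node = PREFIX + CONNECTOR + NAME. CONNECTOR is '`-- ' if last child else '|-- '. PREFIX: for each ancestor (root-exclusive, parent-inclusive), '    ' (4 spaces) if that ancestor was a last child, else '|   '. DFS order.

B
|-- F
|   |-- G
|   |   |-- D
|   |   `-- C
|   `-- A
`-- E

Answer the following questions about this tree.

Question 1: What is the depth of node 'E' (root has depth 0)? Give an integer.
Path from root to E: B -> E
Depth = number of edges = 1

Answer: 1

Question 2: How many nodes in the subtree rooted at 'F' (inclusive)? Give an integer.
Answer: 5

Derivation:
Subtree rooted at F contains: A, C, D, F, G
Count = 5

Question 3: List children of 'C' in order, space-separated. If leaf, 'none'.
Answer: none

Derivation:
Node C's children (from adjacency): (leaf)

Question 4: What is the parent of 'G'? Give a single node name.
Scan adjacency: G appears as child of F

Answer: F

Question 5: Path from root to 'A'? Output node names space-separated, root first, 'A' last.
Walk down from root: B -> F -> A

Answer: B F A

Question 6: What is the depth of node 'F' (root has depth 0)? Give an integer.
Answer: 1

Derivation:
Path from root to F: B -> F
Depth = number of edges = 1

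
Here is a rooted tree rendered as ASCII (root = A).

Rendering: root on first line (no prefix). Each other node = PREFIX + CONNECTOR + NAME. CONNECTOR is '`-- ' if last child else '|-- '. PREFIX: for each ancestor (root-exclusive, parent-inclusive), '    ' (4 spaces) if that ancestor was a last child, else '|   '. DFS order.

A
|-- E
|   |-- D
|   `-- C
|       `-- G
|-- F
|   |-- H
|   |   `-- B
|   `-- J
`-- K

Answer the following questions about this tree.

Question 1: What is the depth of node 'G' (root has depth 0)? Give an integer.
Answer: 3

Derivation:
Path from root to G: A -> E -> C -> G
Depth = number of edges = 3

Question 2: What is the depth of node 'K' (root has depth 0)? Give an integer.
Path from root to K: A -> K
Depth = number of edges = 1

Answer: 1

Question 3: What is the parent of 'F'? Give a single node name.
Scan adjacency: F appears as child of A

Answer: A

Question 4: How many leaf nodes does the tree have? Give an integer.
Leaves (nodes with no children): B, D, G, J, K

Answer: 5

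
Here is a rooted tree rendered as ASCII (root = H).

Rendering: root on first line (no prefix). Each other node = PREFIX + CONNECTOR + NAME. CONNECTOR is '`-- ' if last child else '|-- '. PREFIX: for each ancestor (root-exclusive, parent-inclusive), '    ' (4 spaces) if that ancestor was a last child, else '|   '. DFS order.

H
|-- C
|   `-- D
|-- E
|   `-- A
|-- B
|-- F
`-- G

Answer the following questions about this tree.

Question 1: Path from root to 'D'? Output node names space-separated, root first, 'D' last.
Walk down from root: H -> C -> D

Answer: H C D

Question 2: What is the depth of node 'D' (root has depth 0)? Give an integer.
Path from root to D: H -> C -> D
Depth = number of edges = 2

Answer: 2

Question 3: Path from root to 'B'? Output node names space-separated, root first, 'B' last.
Answer: H B

Derivation:
Walk down from root: H -> B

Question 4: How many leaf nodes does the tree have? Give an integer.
Leaves (nodes with no children): A, B, D, F, G

Answer: 5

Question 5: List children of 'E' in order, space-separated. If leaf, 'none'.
Answer: A

Derivation:
Node E's children (from adjacency): A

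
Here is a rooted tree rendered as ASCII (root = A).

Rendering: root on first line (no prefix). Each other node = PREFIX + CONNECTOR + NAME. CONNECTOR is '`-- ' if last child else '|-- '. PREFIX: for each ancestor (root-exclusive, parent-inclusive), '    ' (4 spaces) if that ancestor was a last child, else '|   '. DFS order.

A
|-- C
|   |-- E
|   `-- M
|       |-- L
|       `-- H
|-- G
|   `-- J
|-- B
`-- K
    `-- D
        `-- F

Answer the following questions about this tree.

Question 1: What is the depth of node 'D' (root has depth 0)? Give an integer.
Path from root to D: A -> K -> D
Depth = number of edges = 2

Answer: 2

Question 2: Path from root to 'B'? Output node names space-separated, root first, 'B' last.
Answer: A B

Derivation:
Walk down from root: A -> B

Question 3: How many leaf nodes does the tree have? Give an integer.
Leaves (nodes with no children): B, E, F, H, J, L

Answer: 6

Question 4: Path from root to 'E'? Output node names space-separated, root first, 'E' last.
Walk down from root: A -> C -> E

Answer: A C E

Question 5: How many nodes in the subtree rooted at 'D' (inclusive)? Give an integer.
Answer: 2

Derivation:
Subtree rooted at D contains: D, F
Count = 2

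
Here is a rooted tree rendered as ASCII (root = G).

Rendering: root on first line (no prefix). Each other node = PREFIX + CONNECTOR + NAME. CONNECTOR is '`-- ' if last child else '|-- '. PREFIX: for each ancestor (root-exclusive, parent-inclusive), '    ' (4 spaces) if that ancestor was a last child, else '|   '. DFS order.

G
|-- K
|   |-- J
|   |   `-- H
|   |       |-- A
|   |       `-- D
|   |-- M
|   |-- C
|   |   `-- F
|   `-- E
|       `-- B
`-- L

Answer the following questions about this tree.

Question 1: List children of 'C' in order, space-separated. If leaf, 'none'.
Node C's children (from adjacency): F

Answer: F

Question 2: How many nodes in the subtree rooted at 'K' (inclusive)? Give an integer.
Subtree rooted at K contains: A, B, C, D, E, F, H, J, K, M
Count = 10

Answer: 10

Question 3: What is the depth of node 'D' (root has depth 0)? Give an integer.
Answer: 4

Derivation:
Path from root to D: G -> K -> J -> H -> D
Depth = number of edges = 4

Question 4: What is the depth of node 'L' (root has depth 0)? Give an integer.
Answer: 1

Derivation:
Path from root to L: G -> L
Depth = number of edges = 1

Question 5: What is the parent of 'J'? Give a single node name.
Answer: K

Derivation:
Scan adjacency: J appears as child of K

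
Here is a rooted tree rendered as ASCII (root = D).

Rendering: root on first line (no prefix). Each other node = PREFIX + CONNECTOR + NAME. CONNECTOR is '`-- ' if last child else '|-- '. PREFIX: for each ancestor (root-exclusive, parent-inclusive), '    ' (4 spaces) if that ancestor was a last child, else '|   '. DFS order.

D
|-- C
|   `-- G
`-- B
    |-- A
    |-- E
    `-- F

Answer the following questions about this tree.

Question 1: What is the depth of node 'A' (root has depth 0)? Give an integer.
Answer: 2

Derivation:
Path from root to A: D -> B -> A
Depth = number of edges = 2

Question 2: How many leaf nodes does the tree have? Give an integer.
Answer: 4

Derivation:
Leaves (nodes with no children): A, E, F, G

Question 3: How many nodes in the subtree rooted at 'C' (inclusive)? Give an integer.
Subtree rooted at C contains: C, G
Count = 2

Answer: 2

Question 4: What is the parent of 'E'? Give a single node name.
Answer: B

Derivation:
Scan adjacency: E appears as child of B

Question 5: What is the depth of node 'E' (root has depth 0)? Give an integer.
Path from root to E: D -> B -> E
Depth = number of edges = 2

Answer: 2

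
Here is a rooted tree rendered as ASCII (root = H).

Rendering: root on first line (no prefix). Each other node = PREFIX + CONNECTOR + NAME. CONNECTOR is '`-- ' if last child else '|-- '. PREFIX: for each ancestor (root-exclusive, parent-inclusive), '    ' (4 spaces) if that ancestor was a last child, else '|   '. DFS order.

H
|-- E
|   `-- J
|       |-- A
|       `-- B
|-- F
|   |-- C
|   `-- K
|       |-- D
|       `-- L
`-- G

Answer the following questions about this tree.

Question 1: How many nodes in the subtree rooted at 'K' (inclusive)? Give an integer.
Answer: 3

Derivation:
Subtree rooted at K contains: D, K, L
Count = 3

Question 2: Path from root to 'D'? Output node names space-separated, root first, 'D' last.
Walk down from root: H -> F -> K -> D

Answer: H F K D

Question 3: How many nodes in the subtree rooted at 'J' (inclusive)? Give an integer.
Answer: 3

Derivation:
Subtree rooted at J contains: A, B, J
Count = 3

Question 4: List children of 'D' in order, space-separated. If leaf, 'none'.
Answer: none

Derivation:
Node D's children (from adjacency): (leaf)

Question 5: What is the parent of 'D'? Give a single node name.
Answer: K

Derivation:
Scan adjacency: D appears as child of K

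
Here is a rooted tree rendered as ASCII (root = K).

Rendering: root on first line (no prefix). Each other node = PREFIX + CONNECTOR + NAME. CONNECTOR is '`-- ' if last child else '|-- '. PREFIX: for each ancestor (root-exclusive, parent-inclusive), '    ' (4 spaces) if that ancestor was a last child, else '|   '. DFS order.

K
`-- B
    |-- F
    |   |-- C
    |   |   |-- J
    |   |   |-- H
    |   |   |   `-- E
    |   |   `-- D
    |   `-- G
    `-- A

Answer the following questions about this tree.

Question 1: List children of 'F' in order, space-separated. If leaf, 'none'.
Node F's children (from adjacency): C, G

Answer: C G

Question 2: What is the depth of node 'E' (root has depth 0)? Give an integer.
Answer: 5

Derivation:
Path from root to E: K -> B -> F -> C -> H -> E
Depth = number of edges = 5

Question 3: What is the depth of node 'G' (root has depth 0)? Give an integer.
Path from root to G: K -> B -> F -> G
Depth = number of edges = 3

Answer: 3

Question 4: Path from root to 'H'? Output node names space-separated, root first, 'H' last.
Walk down from root: K -> B -> F -> C -> H

Answer: K B F C H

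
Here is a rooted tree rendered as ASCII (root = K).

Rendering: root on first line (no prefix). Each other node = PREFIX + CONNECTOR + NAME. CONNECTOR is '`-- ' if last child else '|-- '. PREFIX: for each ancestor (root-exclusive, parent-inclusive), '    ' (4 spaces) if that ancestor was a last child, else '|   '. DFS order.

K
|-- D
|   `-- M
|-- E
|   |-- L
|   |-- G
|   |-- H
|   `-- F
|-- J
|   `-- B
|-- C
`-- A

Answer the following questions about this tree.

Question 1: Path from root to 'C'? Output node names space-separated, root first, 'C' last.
Walk down from root: K -> C

Answer: K C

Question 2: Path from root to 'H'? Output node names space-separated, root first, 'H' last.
Walk down from root: K -> E -> H

Answer: K E H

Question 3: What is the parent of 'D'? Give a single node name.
Answer: K

Derivation:
Scan adjacency: D appears as child of K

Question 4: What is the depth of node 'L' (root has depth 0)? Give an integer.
Answer: 2

Derivation:
Path from root to L: K -> E -> L
Depth = number of edges = 2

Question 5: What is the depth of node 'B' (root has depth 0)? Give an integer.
Path from root to B: K -> J -> B
Depth = number of edges = 2

Answer: 2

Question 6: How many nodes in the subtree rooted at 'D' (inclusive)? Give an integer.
Answer: 2

Derivation:
Subtree rooted at D contains: D, M
Count = 2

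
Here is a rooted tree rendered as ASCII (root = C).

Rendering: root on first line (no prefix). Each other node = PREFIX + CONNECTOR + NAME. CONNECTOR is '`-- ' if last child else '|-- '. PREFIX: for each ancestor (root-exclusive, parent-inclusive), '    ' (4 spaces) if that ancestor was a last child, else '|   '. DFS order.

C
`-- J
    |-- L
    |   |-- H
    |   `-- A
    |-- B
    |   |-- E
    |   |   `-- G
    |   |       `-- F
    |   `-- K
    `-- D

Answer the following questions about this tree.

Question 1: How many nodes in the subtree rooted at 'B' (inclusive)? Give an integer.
Answer: 5

Derivation:
Subtree rooted at B contains: B, E, F, G, K
Count = 5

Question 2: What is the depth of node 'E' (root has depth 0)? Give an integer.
Path from root to E: C -> J -> B -> E
Depth = number of edges = 3

Answer: 3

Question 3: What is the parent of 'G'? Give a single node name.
Answer: E

Derivation:
Scan adjacency: G appears as child of E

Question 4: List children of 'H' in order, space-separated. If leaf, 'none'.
Node H's children (from adjacency): (leaf)

Answer: none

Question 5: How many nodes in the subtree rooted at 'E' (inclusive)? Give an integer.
Answer: 3

Derivation:
Subtree rooted at E contains: E, F, G
Count = 3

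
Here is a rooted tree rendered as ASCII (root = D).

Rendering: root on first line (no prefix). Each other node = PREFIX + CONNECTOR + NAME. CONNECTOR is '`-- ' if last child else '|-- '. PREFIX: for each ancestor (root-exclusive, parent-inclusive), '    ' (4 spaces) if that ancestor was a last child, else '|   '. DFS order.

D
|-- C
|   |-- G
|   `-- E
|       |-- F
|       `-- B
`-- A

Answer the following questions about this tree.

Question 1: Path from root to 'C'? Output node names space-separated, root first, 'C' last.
Answer: D C

Derivation:
Walk down from root: D -> C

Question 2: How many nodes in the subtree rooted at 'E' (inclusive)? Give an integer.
Subtree rooted at E contains: B, E, F
Count = 3

Answer: 3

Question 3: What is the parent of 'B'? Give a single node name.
Scan adjacency: B appears as child of E

Answer: E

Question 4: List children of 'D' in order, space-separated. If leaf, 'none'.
Answer: C A

Derivation:
Node D's children (from adjacency): C, A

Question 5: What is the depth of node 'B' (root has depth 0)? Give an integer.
Answer: 3

Derivation:
Path from root to B: D -> C -> E -> B
Depth = number of edges = 3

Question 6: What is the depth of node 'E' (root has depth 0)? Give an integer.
Answer: 2

Derivation:
Path from root to E: D -> C -> E
Depth = number of edges = 2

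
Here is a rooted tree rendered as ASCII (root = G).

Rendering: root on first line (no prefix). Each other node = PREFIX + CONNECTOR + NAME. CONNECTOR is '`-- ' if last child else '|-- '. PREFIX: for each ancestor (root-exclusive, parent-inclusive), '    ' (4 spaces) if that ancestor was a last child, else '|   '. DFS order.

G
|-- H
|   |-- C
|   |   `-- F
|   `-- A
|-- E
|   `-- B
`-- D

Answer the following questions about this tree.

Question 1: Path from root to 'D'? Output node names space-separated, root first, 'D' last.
Answer: G D

Derivation:
Walk down from root: G -> D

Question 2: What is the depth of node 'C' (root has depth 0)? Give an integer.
Path from root to C: G -> H -> C
Depth = number of edges = 2

Answer: 2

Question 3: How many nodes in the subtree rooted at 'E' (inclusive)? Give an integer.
Answer: 2

Derivation:
Subtree rooted at E contains: B, E
Count = 2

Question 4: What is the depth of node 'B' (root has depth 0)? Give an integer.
Path from root to B: G -> E -> B
Depth = number of edges = 2

Answer: 2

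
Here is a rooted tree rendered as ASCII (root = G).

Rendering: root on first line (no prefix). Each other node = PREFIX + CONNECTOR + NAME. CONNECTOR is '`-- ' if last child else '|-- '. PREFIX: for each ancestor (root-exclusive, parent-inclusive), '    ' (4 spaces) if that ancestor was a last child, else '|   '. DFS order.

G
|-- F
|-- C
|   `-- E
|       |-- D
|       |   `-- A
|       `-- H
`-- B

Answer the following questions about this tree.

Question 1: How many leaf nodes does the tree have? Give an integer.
Leaves (nodes with no children): A, B, F, H

Answer: 4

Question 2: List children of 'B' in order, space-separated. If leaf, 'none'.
Answer: none

Derivation:
Node B's children (from adjacency): (leaf)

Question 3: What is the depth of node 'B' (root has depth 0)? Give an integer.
Answer: 1

Derivation:
Path from root to B: G -> B
Depth = number of edges = 1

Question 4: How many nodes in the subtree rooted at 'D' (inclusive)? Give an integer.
Answer: 2

Derivation:
Subtree rooted at D contains: A, D
Count = 2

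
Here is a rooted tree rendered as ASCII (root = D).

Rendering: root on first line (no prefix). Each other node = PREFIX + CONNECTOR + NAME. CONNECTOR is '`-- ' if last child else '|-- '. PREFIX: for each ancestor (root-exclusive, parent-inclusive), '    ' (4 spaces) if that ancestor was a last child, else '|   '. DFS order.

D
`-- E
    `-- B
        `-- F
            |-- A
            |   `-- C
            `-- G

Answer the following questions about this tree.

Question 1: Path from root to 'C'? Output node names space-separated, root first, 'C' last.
Answer: D E B F A C

Derivation:
Walk down from root: D -> E -> B -> F -> A -> C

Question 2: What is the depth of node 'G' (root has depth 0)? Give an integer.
Path from root to G: D -> E -> B -> F -> G
Depth = number of edges = 4

Answer: 4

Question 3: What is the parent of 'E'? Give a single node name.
Answer: D

Derivation:
Scan adjacency: E appears as child of D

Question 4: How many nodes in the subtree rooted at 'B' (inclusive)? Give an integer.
Subtree rooted at B contains: A, B, C, F, G
Count = 5

Answer: 5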